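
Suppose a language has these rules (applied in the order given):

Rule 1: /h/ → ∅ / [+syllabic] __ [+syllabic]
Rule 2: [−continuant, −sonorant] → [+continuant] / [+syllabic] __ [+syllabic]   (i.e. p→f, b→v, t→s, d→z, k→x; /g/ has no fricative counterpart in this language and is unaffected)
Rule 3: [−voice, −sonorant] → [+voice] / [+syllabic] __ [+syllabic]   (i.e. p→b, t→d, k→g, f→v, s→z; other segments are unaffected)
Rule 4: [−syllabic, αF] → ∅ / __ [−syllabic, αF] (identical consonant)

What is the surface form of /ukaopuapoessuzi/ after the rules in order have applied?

Rule 1 (intervocalic h-deletion): no segment meets the environment; /ukaopuapoessuzi/ is unchanged.
Rule 2 (intervocalic spirantization): /k/ is a stop between vowels /u/ and /a/, so it spirantizes to the fricative [x]. /p/ is a stop between vowels /o/ and /u/, so it spirantizes to the fricative [f]. /p/ is a stop between vowels /a/ and /o/, so it spirantizes to the fricative [f]. /ukaopuapoessuzi/ → uxaofuafoessuzi.
Rule 3 (intervocalic voicing): /f/ is a voiceless obstruent between vowels /o/ and /u/, so it voices to [v]. /f/ is a voiceless obstruent between vowels /a/ and /o/, so it voices to [v]. /uxaofuafoessuzi/ → uxaovuavoessuzi.
Rule 4 (degemination): /ss/ is a geminate; the first /s/ deletes. /uxaovuavoessuzi/ → uxaovuavoesuzi.

uxaovuavoesuzi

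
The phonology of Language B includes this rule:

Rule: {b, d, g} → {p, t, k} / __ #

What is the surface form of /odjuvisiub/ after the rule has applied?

odjuvisiup

/b/ is a voiced stop in word-final position, so it devoices to [p].
The other instance of /d/ does not occur in the required environment and remains unchanged.
Surface form: [odjuvisiup].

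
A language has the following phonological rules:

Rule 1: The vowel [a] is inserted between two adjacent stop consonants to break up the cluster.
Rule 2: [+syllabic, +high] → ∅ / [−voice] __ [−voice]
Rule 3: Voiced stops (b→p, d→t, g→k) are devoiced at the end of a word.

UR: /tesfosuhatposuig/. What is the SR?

tesfoshataposuik

Rule 1 (stop-cluster a-epenthesis): /t/ and /p/ form a stop–stop cluster, so [a] is inserted between them. /tesfosuhatposuig/ → tesfosuhataposuig.
Rule 2 (high vowel syncope): /u/ is a high vowel flanked by voiceless consonants /s/ and /h/, so it deletes. /tesfosuhataposuig/ → tesfoshataposuig.
Rule 3 (final devoicing): /g/ is a voiced stop in word-final position, so it devoices to [k]. /tesfoshataposuig/ → tesfoshataposuik.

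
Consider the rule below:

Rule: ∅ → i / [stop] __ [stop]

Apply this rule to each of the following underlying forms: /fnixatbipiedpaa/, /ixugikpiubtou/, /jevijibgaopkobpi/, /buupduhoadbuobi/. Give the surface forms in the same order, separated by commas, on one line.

fnixatibipiedipaa, ixugikipiubitou, jevijibigaopikobipi, buupiduhoadibuobi

/fnixatbipiedpaa/: /t/ and /b/ form a stop–stop cluster, so [i] is inserted between them. /d/ and /p/ form a stop–stop cluster, so [i] is inserted between them. → [fnixatibipiedipaa].
/ixugikpiubtou/: /k/ and /p/ form a stop–stop cluster, so [i] is inserted between them. /b/ and /t/ form a stop–stop cluster, so [i] is inserted between them. → [ixugikipiubitou].
/jevijibgaopkobpi/: /b/ and /g/ form a stop–stop cluster, so [i] is inserted between them. /p/ and /k/ form a stop–stop cluster, so [i] is inserted between them. /b/ and /p/ form a stop–stop cluster, so [i] is inserted between them. → [jevijibigaopikobipi].
/buupduhoadbuobi/: /p/ and /d/ form a stop–stop cluster, so [i] is inserted between them. /d/ and /b/ form a stop–stop cluster, so [i] is inserted between them. → [buupiduhoadibuobi].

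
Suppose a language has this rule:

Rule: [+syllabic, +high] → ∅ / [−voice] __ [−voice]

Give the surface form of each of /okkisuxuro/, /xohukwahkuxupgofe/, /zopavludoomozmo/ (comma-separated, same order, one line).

/okkisuxuro/: /i/ is a high vowel flanked by voiceless consonants /k/ and /s/, so it deletes. /u/ is a high vowel flanked by voiceless consonants /s/ and /x/, so it deletes. → [okksxuro].
/xohukwahkuxupgofe/: /u/ is a high vowel flanked by voiceless consonants /h/ and /k/, so it deletes. /u/ is a high vowel flanked by voiceless consonants /k/ and /x/, so it deletes. /u/ is a high vowel flanked by voiceless consonants /x/ and /p/, so it deletes. → [xohkwahkxpgofe].
/zopavludoomozmo/: the rule's environment is not met; surfaces unchanged as [zopavludoomozmo].

okksxuro, xohkwahkxpgofe, zopavludoomozmo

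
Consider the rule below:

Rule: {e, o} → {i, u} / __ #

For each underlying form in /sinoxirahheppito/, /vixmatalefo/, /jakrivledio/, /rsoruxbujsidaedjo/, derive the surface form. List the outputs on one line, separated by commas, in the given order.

/sinoxirahheppito/: /o/ is a mid vowel in word-final position, so it raises to [u]. → [sinoxirahheppitu].
/vixmatalefo/: /o/ is a mid vowel in word-final position, so it raises to [u]. → [vixmatalefu].
/jakrivledio/: /o/ is a mid vowel in word-final position, so it raises to [u]. → [jakrivlediu].
/rsoruxbujsidaedjo/: /o/ is a mid vowel in word-final position, so it raises to [u]. → [rsoruxbujsidaedju].

sinoxirahheppitu, vixmatalefu, jakrivlediu, rsoruxbujsidaedju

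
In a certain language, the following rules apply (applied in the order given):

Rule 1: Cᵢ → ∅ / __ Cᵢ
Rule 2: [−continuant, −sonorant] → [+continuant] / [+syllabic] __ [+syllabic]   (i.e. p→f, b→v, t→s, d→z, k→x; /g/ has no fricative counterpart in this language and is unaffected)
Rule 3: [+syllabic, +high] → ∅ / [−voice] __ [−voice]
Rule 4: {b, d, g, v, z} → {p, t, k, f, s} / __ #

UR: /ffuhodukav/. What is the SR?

Rule 1 (degemination): /ff/ is a geminate; the first /f/ deletes. /ffuhodukav/ → fuhodukav.
Rule 2 (intervocalic spirantization): /d/ is a stop between vowels /o/ and /u/, so it spirantizes to the fricative [z]. /k/ is a stop between vowels /u/ and /a/, so it spirantizes to the fricative [x]. /fuhodukav/ → fuhozuxav.
Rule 3 (high vowel syncope): /u/ is a high vowel flanked by voiceless consonants /f/ and /h/, so it deletes. /fuhozuxav/ → fhozuxav.
Rule 4 (final devoicing): /v/ is a voiced obstruent in word-final position, so it devoices to [f]. /fhozuxav/ → fhozuxaf.

fhozuxaf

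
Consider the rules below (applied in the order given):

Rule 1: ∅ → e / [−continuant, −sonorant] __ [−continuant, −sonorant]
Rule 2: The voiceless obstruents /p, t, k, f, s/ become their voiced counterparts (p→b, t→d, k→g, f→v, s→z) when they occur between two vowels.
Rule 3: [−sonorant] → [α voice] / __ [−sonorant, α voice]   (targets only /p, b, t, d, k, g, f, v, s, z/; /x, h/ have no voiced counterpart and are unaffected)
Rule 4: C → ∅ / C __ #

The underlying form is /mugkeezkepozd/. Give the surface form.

mugegeeskeboz

Rule 1 (stop-cluster e-epenthesis): /g/ and /k/ form a stop–stop cluster, so [e] is inserted between them. /mugkeezkepozd/ → mugekeezkepozd.
Rule 2 (intervocalic voicing): /k/ is a voiceless obstruent between vowels /e/ and /e/, so it voices to [g]. /p/ is a voiceless obstruent between vowels /e/ and /o/, so it voices to [b]. /mugekeezkepozd/ → mugegeezkebozd.
Rule 3 (regressive voicing assimilation): /z/ precedes the voiceless obstruent /k/, so it devoices to [s] by assimilation. /mugegeezkebozd/ → mugegeeskebozd.
Rule 4 (final cluster simplification): /d/ is the second consonant of a word-final cluster /zd/, so it deletes. /mugegeeskebozd/ → mugegeeskeboz.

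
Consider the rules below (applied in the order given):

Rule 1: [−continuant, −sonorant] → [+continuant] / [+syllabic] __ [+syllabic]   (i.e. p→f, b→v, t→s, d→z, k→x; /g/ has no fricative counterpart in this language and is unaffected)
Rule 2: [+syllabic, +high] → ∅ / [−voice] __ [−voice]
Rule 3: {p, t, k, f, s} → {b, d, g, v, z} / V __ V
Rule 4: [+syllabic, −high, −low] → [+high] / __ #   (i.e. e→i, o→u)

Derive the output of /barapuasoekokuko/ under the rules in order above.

baravuazoexoxxu

Rule 1 (intervocalic spirantization): /p/ is a stop between vowels /a/ and /u/, so it spirantizes to the fricative [f]. /k/ is a stop between vowels /e/ and /o/, so it spirantizes to the fricative [x]. /k/ is a stop between vowels /o/ and /u/, so it spirantizes to the fricative [x]. /k/ is a stop between vowels /u/ and /o/, so it spirantizes to the fricative [x]. /barapuasoekokuko/ → barafuasoexoxuxo.
Rule 2 (high vowel syncope): /u/ is a high vowel flanked by voiceless consonants /x/ and /x/, so it deletes. /barafuasoexoxuxo/ → barafuasoexoxxo.
Rule 3 (intervocalic voicing): /f/ is a voiceless obstruent between vowels /a/ and /u/, so it voices to [v]. /s/ is a voiceless obstruent between vowels /a/ and /o/, so it voices to [z]. /barafuasoexoxxo/ → baravuazoexoxxo.
Rule 4 (final vowel raising): /o/ is a mid vowel in word-final position, so it raises to [u]. /baravuazoexoxxo/ → baravuazoexoxxu.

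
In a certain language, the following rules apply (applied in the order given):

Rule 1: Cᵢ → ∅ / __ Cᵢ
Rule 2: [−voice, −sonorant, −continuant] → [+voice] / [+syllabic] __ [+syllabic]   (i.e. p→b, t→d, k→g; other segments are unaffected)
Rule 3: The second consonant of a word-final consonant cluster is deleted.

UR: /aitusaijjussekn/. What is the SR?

aidusaijusek

Rule 1 (degemination): /jj/ is a geminate; the first /j/ deletes. /ss/ is a geminate; the first /s/ deletes. /aitusaijjussekn/ → aitusaijusekn.
Rule 2 (intervocalic voicing): /t/ is a voiceless stop between vowels /i/ and /u/, so it voices to [d]. /aitusaijusekn/ → aidusaijusekn.
Rule 3 (final cluster simplification): /n/ is the second consonant of a word-final cluster /kn/, so it deletes. /aidusaijusekn/ → aidusaijusek.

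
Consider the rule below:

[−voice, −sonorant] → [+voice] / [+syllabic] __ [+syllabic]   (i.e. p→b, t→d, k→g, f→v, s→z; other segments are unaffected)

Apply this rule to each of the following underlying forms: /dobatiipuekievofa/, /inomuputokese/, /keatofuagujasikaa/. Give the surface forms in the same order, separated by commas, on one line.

/dobatiipuekievofa/: /t/ is a voiceless obstruent between vowels /a/ and /i/, so it voices to [d]. /p/ is a voiceless obstruent between vowels /i/ and /u/, so it voices to [b]. /k/ is a voiceless obstruent between vowels /e/ and /i/, so it voices to [g]. /f/ is a voiceless obstruent between vowels /o/ and /a/, so it voices to [v]. → [dobadiibuegievova].
/inomuputokese/: /p/ is a voiceless obstruent between vowels /u/ and /u/, so it voices to [b]. /t/ is a voiceless obstruent between vowels /u/ and /o/, so it voices to [d]. /k/ is a voiceless obstruent between vowels /o/ and /e/, so it voices to [g]. /s/ is a voiceless obstruent between vowels /e/ and /e/, so it voices to [z]. → [inomubudogeze].
/keatofuagujasikaa/: /t/ is a voiceless obstruent between vowels /a/ and /o/, so it voices to [d]. /f/ is a voiceless obstruent between vowels /o/ and /u/, so it voices to [v]. /s/ is a voiceless obstruent between vowels /a/ and /i/, so it voices to [z]. /k/ is a voiceless obstruent between vowels /i/ and /a/, so it voices to [g]. → [keadovuagujazigaa].

dobadiibuegievova, inomubudogeze, keadovuagujazigaa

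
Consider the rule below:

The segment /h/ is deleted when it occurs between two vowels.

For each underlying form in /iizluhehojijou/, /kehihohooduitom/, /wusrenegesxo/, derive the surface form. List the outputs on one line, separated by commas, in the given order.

iizlueojijou, keioooduitom, wusrenegesxo

/iizluhehojijou/: /h/ occurs between vowels /u/ and /e/, so it deletes. /h/ occurs between vowels /e/ and /o/, so it deletes. → [iizlueojijou].
/kehihohooduitom/: /h/ occurs between vowels /e/ and /i/, so it deletes. /h/ occurs between vowels /i/ and /o/, so it deletes. /h/ occurs between vowels /o/ and /o/, so it deletes. → [keioooduitom].
/wusrenegesxo/: the rule's environment is not met; surfaces unchanged as [wusrenegesxo].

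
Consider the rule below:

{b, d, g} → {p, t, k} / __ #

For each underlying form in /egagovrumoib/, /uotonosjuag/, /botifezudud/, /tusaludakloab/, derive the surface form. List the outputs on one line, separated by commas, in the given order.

egagovrumoip, uotonosjuak, botifezudut, tusaludakloap

/egagovrumoib/: /b/ is a voiced stop in word-final position, so it devoices to [p]. → [egagovrumoip].
/uotonosjuag/: /g/ is a voiced stop in word-final position, so it devoices to [k]. → [uotonosjuak].
/botifezudud/: /d/ is a voiced stop in word-final position, so it devoices to [t]. → [botifezudut].
/tusaludakloab/: /b/ is a voiced stop in word-final position, so it devoices to [p]. → [tusaludakloap].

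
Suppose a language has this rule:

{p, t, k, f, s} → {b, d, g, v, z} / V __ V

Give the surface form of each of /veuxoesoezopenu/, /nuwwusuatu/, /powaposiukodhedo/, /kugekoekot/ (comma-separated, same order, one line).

/veuxoesoezopenu/: /s/ is a voiceless obstruent between vowels /e/ and /o/, so it voices to [z]. /p/ is a voiceless obstruent between vowels /o/ and /e/, so it voices to [b]. → [veuxoezoezobenu].
/nuwwusuatu/: /s/ is a voiceless obstruent between vowels /u/ and /u/, so it voices to [z]. /t/ is a voiceless obstruent between vowels /a/ and /u/, so it voices to [d]. → [nuwwuzuadu].
/powaposiukodhedo/: /p/ is a voiceless obstruent between vowels /a/ and /o/, so it voices to [b]. /s/ is a voiceless obstruent between vowels /o/ and /i/, so it voices to [z]. /k/ is a voiceless obstruent between vowels /u/ and /o/, so it voices to [g]. → [powaboziugodhedo].
/kugekoekot/: /k/ is a voiceless obstruent between vowels /e/ and /o/, so it voices to [g]. /k/ is a voiceless obstruent between vowels /e/ and /o/, so it voices to [g]. → [kugegoegot].

veuxoezoezobenu, nuwwuzuadu, powaboziugodhedo, kugegoegot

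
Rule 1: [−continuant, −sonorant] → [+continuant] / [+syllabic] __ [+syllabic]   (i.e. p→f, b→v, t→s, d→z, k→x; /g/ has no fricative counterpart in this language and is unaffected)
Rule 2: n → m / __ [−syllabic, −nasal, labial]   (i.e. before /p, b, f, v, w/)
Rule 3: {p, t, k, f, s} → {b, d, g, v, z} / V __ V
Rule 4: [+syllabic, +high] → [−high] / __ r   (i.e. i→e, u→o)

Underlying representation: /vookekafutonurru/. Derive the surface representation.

Rule 1 (intervocalic spirantization): /k/ is a stop between vowels /o/ and /e/, so it spirantizes to the fricative [x]. /k/ is a stop between vowels /e/ and /a/, so it spirantizes to the fricative [x]. /t/ is a stop between vowels /u/ and /o/, so it spirantizes to the fricative [s]. /vookekafutonurru/ → vooxexafusonurru.
Rule 2 (nasal place assimilation): no segment meets the environment; /vooxexafusonurru/ is unchanged.
Rule 3 (intervocalic voicing): /f/ is a voiceless obstruent between vowels /a/ and /u/, so it voices to [v]. /s/ is a voiceless obstruent between vowels /u/ and /o/, so it voices to [z]. /vooxexafusonurru/ → vooxexavuzonurru.
Rule 4 (pre-rhotic lowering): /u/ is a high vowel immediately before /r/, so it lowers to [o]. /vooxexavuzonurru/ → vooxexavuzonorru.

vooxexavuzonorru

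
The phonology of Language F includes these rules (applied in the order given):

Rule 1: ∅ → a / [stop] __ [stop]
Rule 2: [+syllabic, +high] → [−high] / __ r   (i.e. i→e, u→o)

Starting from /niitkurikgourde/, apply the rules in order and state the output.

Rule 1 (stop-cluster a-epenthesis): /t/ and /k/ form a stop–stop cluster, so [a] is inserted between them. /k/ and /g/ form a stop–stop cluster, so [a] is inserted between them. /niitkurikgourde/ → niitakurikagourde.
Rule 2 (pre-rhotic lowering): /u/ is a high vowel immediately before /r/, so it lowers to [o]. /u/ is a high vowel immediately before /r/, so it lowers to [o]. /niitakurikagourde/ → niitakorikagoorde.

niitakorikagoorde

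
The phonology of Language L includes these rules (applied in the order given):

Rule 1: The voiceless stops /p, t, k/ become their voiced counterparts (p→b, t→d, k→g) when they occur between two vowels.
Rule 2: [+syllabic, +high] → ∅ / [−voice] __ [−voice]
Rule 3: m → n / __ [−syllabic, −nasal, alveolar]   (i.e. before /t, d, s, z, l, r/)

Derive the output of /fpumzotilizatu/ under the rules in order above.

Rule 1 (intervocalic voicing): /t/ is a voiceless stop between vowels /o/ and /i/, so it voices to [d]. /t/ is a voiceless stop between vowels /a/ and /u/, so it voices to [d]. /fpumzotilizatu/ → fpumzodilizadu.
Rule 2 (high vowel syncope): no segment meets the environment; /fpumzodilizadu/ is unchanged.
Rule 3 (nasal place assimilation): /m/ precedes the alveolar consonant /z/, so it assimilates in place to [n]. /fpumzodilizadu/ → fpunzodilizadu.

fpunzodilizadu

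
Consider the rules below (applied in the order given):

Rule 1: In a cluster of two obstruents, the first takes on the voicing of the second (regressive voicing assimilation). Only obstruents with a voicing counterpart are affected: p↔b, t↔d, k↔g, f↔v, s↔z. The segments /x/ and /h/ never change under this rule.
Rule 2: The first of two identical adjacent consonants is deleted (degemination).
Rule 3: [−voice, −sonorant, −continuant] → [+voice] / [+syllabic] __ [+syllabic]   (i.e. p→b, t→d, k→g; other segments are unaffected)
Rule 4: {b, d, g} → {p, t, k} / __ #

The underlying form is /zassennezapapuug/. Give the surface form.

zasenezababuuk

Rule 1 (regressive voicing assimilation): no segment meets the environment; /zassennezapapuug/ is unchanged.
Rule 2 (degemination): /ss/ is a geminate; the first /s/ deletes. /nn/ is a geminate; the first /n/ deletes. /zassennezapapuug/ → zasenezapapuug.
Rule 3 (intervocalic voicing): /p/ is a voiceless stop between vowels /a/ and /a/, so it voices to [b]. /p/ is a voiceless stop between vowels /a/ and /u/, so it voices to [b]. /zasenezapapuug/ → zasenezababuug.
Rule 4 (final devoicing): /g/ is a voiced stop in word-final position, so it devoices to [k]. /zasenezababuug/ → zasenezababuuk.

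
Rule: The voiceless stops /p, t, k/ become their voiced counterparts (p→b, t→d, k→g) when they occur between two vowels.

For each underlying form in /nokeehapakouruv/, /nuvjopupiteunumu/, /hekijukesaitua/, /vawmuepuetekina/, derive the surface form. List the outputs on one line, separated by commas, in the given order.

nogeehabagouruv, nuvjobubideunumu, hegijugesaidua, vawmuebuedegina

/nokeehapakouruv/: /k/ is a voiceless stop between vowels /o/ and /e/, so it voices to [g]. /p/ is a voiceless stop between vowels /a/ and /a/, so it voices to [b]. /k/ is a voiceless stop between vowels /a/ and /o/, so it voices to [g]. → [nogeehabagouruv].
/nuvjopupiteunumu/: /p/ is a voiceless stop between vowels /o/ and /u/, so it voices to [b]. /p/ is a voiceless stop between vowels /u/ and /i/, so it voices to [b]. /t/ is a voiceless stop between vowels /i/ and /e/, so it voices to [d]. → [nuvjobubideunumu].
/hekijukesaitua/: /k/ is a voiceless stop between vowels /e/ and /i/, so it voices to [g]. /k/ is a voiceless stop between vowels /u/ and /e/, so it voices to [g]. /t/ is a voiceless stop between vowels /i/ and /u/, so it voices to [d]. → [hegijugesaidua].
/vawmuepuetekina/: /p/ is a voiceless stop between vowels /e/ and /u/, so it voices to [b]. /t/ is a voiceless stop between vowels /e/ and /e/, so it voices to [d]. /k/ is a voiceless stop between vowels /e/ and /i/, so it voices to [g]. → [vawmuebuedegina].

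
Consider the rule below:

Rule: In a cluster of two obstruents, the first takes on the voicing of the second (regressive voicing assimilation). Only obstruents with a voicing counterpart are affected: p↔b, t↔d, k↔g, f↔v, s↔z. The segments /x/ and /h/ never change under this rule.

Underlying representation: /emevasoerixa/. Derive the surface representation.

No segment of /emevasoerixa/ meets the structural description of the rule, so the form surfaces unchanged.

emevasoerixa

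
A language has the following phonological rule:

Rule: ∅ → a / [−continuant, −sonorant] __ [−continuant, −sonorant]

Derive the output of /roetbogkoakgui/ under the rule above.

/t/ and /b/ form a stop–stop cluster, so [a] is inserted between them.
/g/ and /k/ form a stop–stop cluster, so [a] is inserted between them.
/k/ and /g/ form a stop–stop cluster, so [a] is inserted between them.
Surface form: [roetabogakoakagui].

roetabogakoakagui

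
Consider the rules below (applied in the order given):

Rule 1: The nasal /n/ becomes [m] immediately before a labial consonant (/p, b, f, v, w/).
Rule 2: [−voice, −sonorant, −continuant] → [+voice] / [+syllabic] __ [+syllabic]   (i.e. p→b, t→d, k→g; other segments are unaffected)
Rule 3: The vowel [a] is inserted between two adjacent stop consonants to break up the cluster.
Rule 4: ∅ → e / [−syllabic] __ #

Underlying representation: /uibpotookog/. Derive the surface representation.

uibapodoogoge

Rule 1 (nasal place assimilation): no segment meets the environment; /uibpotookog/ is unchanged.
Rule 2 (intervocalic voicing): /t/ is a voiceless stop between vowels /o/ and /o/, so it voices to [d]. /k/ is a voiceless stop between vowels /o/ and /o/, so it voices to [g]. /uibpotookog/ → uibpodoogog.
Rule 3 (stop-cluster a-epenthesis): /b/ and /p/ form a stop–stop cluster, so [a] is inserted between them. /uibpodoogog/ → uibapodoogog.
Rule 4 (final e-epenthesis): the form ends in the consonant /g/, so [e] is inserted word-finally. /uibapodoogog/ → uibapodoogoge.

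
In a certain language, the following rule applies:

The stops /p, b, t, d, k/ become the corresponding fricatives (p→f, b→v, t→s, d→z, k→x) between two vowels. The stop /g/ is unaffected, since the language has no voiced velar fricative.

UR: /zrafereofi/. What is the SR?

zrafereofi

No segment of /zrafereofi/ meets the structural description of the rule, so the form surfaces unchanged.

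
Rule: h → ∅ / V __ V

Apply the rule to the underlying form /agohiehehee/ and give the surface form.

agoieeee

/h/ occurs between vowels /o/ and /i/, so it deletes.
/h/ occurs between vowels /e/ and /e/, so it deletes.
/h/ occurs between vowels /e/ and /e/, so it deletes.
Surface form: [agoieeee].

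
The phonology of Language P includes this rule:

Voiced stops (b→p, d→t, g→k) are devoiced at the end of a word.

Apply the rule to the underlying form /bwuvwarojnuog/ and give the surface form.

bwuvwarojnuok

Scanning /bwuvwarojnuog/: /b/ at position 1 is not in the conditioning environment; /g/ is a voiced stop in word-final position, so it devoices to [k].
Result: [bwuvwarojnuok].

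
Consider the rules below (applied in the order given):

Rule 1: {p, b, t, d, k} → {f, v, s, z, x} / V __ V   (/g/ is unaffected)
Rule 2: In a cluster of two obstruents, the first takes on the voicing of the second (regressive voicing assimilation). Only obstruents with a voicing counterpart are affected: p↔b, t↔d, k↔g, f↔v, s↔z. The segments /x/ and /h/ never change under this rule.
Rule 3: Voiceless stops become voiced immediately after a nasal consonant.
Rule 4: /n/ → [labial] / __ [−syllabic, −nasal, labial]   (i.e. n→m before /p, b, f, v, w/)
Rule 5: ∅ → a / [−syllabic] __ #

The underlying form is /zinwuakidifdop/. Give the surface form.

Rule 1 (intervocalic spirantization): /k/ is a stop between vowels /a/ and /i/, so it spirantizes to the fricative [x]. /d/ is a stop between vowels /i/ and /i/, so it spirantizes to the fricative [z]. /zinwuakidifdop/ → zinwuaxizifdop.
Rule 2 (regressive voicing assimilation): /f/ precedes the voiced obstruent /d/, so it voices to [v] by assimilation. /zinwuaxizifdop/ → zinwuaxizivdop.
Rule 3 (post-nasal voicing): no segment meets the environment; /zinwuaxizivdop/ is unchanged.
Rule 4 (nasal place assimilation): /n/ precedes the labial consonant /w/, so it assimilates in place to [m]. /zinwuaxizivdop/ → zimwuaxizivdop.
Rule 5 (final a-epenthesis): the form ends in the consonant /p/, so [a] is inserted word-finally. /zimwuaxizivdop/ → zimwuaxizivdopa.

zimwuaxizivdopa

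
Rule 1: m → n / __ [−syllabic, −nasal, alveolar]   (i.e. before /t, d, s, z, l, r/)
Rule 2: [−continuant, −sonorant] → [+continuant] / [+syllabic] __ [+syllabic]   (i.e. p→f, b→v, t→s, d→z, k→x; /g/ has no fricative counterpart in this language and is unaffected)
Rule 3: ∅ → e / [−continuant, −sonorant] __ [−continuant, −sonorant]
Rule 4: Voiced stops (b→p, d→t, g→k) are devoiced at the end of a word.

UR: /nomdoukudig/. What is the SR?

Rule 1 (nasal place assimilation): /m/ precedes the alveolar consonant /d/, so it assimilates in place to [n]. /nomdoukudig/ → nondoukudig.
Rule 2 (intervocalic spirantization): /k/ is a stop between vowels /u/ and /u/, so it spirantizes to the fricative [x]. /d/ is a stop between vowels /u/ and /i/, so it spirantizes to the fricative [z]. /nondoukudig/ → nondouxuzig.
Rule 3 (stop-cluster e-epenthesis): no segment meets the environment; /nondouxuzig/ is unchanged.
Rule 4 (final devoicing): /g/ is a voiced stop in word-final position, so it devoices to [k]. /nondouxuzig/ → nondouxuzik.

nondouxuzik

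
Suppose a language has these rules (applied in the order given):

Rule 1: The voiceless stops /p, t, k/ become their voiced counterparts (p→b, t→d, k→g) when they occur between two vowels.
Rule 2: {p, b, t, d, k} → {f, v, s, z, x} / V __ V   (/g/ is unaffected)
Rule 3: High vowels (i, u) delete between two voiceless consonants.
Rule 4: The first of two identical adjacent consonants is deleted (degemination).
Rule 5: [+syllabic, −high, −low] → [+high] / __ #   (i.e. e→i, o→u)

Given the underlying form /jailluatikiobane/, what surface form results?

Rule 1 (intervocalic voicing): /t/ is a voiceless stop between vowels /a/ and /i/, so it voices to [d]. /k/ is a voiceless stop between vowels /i/ and /i/, so it voices to [g]. /jailluatikiobane/ → jailluadigiobane.
Rule 2 (intervocalic spirantization): /d/ is a stop between vowels /a/ and /i/, so it spirantizes to the fricative [z]. /b/ is a stop between vowels /o/ and /a/, so it spirantizes to the fricative [v]. /jailluadigiobane/ → jailluazigiovane.
Rule 3 (high vowel syncope): no segment meets the environment; /jailluazigiovane/ is unchanged.
Rule 4 (degemination): /ll/ is a geminate; the first /l/ deletes. /jailluazigiovane/ → jailuazigiovane.
Rule 5 (final vowel raising): /e/ is a mid vowel in word-final position, so it raises to [i]. /jailuazigiovane/ → jailuazigiovani.

jailuazigiovani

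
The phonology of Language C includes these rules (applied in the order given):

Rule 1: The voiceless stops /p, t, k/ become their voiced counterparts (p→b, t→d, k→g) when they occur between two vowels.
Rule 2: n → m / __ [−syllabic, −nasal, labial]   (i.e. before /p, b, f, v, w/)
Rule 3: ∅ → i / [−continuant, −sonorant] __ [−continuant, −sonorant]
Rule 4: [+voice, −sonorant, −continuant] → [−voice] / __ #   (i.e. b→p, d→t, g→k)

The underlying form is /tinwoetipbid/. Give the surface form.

timwoedipibit

Rule 1 (intervocalic voicing): /t/ is a voiceless stop between vowels /e/ and /i/, so it voices to [d]. /tinwoetipbid/ → tinwoedipbid.
Rule 2 (nasal place assimilation): /n/ precedes the labial consonant /w/, so it assimilates in place to [m]. /tinwoedipbid/ → timwoedipbid.
Rule 3 (stop-cluster i-epenthesis): /p/ and /b/ form a stop–stop cluster, so [i] is inserted between them. /timwoedipbid/ → timwoedipibid.
Rule 4 (final devoicing): /d/ is a voiced stop in word-final position, so it devoices to [t]. /timwoedipibid/ → timwoedipibit.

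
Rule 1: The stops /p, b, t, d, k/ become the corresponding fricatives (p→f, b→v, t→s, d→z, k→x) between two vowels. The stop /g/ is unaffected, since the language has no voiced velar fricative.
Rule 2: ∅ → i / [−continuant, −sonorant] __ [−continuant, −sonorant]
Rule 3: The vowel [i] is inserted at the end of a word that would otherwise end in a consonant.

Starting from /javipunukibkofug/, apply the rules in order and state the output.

Rule 1 (intervocalic spirantization): /p/ is a stop between vowels /i/ and /u/, so it spirantizes to the fricative [f]. /k/ is a stop between vowels /u/ and /i/, so it spirantizes to the fricative [x]. /javipunukibkofug/ → javifunuxibkofug.
Rule 2 (stop-cluster i-epenthesis): /b/ and /k/ form a stop–stop cluster, so [i] is inserted between them. /javifunuxibkofug/ → javifunuxibikofug.
Rule 3 (final i-epenthesis): the form ends in the consonant /g/, so [i] is inserted word-finally. /javifunuxibikofug/ → javifunuxibikofugi.

javifunuxibikofugi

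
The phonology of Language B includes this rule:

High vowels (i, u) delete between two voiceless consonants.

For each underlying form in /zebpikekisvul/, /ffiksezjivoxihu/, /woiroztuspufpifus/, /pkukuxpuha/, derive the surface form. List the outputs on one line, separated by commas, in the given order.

/zebpikekisvul/: /i/ is a high vowel flanked by voiceless consonants /p/ and /k/, so it deletes. /i/ is a high vowel flanked by voiceless consonants /k/ and /s/, so it deletes. → [zebpkeksvul].
/ffiksezjivoxihu/: /i/ is a high vowel flanked by voiceless consonants /f/ and /k/, so it deletes. /i/ is a high vowel flanked by voiceless consonants /x/ and /h/, so it deletes. → [ffksezjivoxhu].
/woiroztuspufpifus/: /u/ is a high vowel flanked by voiceless consonants /t/ and /s/, so it deletes. /u/ is a high vowel flanked by voiceless consonants /p/ and /f/, so it deletes. /i/ is a high vowel flanked by voiceless consonants /p/ and /f/, so it deletes. /u/ is a high vowel flanked by voiceless consonants /f/ and /s/, so it deletes. → [woiroztspfpfs].
/pkukuxpuha/: /u/ is a high vowel flanked by voiceless consonants /k/ and /k/, so it deletes. /u/ is a high vowel flanked by voiceless consonants /k/ and /x/, so it deletes. /u/ is a high vowel flanked by voiceless consonants /p/ and /h/, so it deletes. → [pkkxpha].

zebpkeksvul, ffksezjivoxhu, woiroztspfpfs, pkkxpha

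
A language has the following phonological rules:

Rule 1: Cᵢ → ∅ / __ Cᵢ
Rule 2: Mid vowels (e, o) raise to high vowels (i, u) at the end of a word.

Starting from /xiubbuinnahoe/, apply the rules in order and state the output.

xiubuinahoi

Rule 1 (degemination): /bb/ is a geminate; the first /b/ deletes. /nn/ is a geminate; the first /n/ deletes. /xiubbuinnahoe/ → xiubuinahoe.
Rule 2 (final vowel raising): /e/ is a mid vowel in word-final position, so it raises to [i]. /xiubuinahoe/ → xiubuinahoi.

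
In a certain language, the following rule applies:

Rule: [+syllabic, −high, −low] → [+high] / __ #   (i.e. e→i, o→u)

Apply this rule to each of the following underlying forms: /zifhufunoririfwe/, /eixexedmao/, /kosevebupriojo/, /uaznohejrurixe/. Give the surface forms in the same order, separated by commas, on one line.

zifhufunoririfwi, eixexedmau, kosevebuprioju, uaznohejrurixi

/zifhufunoririfwe/: /e/ is a mid vowel in word-final position, so it raises to [i]. → [zifhufunoririfwi].
/eixexedmao/: /o/ is a mid vowel in word-final position, so it raises to [u]. → [eixexedmau].
/kosevebupriojo/: /o/ is a mid vowel in word-final position, so it raises to [u]. → [kosevebuprioju].
/uaznohejrurixe/: /e/ is a mid vowel in word-final position, so it raises to [i]. → [uaznohejrurixi].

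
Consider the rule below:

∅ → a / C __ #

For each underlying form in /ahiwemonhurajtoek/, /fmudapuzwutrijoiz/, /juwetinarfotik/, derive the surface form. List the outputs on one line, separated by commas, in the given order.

/ahiwemonhurajtoek/: the form ends in the consonant /k/, so [a] is inserted word-finally. → [ahiwemonhurajtoeka].
/fmudapuzwutrijoiz/: the form ends in the consonant /z/, so [a] is inserted word-finally. → [fmudapuzwutrijoiza].
/juwetinarfotik/: the form ends in the consonant /k/, so [a] is inserted word-finally. → [juwetinarfotika].

ahiwemonhurajtoeka, fmudapuzwutrijoiza, juwetinarfotika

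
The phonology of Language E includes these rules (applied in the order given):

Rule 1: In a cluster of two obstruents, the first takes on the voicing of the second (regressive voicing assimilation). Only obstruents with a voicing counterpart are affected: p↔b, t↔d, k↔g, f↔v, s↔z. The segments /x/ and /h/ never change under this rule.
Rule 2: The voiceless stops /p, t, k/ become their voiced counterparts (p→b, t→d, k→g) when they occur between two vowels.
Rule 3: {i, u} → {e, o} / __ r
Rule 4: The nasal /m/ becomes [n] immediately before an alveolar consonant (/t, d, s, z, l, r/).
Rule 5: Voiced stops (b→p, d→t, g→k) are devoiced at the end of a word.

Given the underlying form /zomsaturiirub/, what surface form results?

Rule 1 (regressive voicing assimilation): no segment meets the environment; /zomsaturiirub/ is unchanged.
Rule 2 (intervocalic voicing): /t/ is a voiceless stop between vowels /a/ and /u/, so it voices to [d]. /zomsaturiirub/ → zomsaduriirub.
Rule 3 (pre-rhotic lowering): /u/ is a high vowel immediately before /r/, so it lowers to [o]. /i/ is a high vowel immediately before /r/, so it lowers to [e]. /zomsaduriirub/ → zomsadorierub.
Rule 4 (nasal place assimilation): /m/ precedes the alveolar consonant /s/, so it assimilates in place to [n]. /zomsadorierub/ → zonsadorierub.
Rule 5 (final devoicing): /b/ is a voiced stop in word-final position, so it devoices to [p]. /zonsadorierub/ → zonsadorierup.

zonsadorierup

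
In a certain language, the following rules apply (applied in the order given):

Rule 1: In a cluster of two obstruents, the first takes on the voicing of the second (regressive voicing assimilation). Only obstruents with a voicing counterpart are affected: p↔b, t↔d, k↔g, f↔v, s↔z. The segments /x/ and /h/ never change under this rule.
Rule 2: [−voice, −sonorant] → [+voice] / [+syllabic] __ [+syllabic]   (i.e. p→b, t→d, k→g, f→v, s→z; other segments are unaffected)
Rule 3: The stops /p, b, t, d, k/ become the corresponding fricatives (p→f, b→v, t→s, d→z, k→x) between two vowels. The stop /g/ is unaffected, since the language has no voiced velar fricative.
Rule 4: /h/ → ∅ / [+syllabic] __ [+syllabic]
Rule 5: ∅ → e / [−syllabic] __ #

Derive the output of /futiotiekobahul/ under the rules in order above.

fuzioziegovaule

Rule 1 (regressive voicing assimilation): no segment meets the environment; /futiotiekobahul/ is unchanged.
Rule 2 (intervocalic voicing): /t/ is a voiceless obstruent between vowels /u/ and /i/, so it voices to [d]. /t/ is a voiceless obstruent between vowels /o/ and /i/, so it voices to [d]. /k/ is a voiceless obstruent between vowels /e/ and /o/, so it voices to [g]. /futiotiekobahul/ → fudiodiegobahul.
Rule 3 (intervocalic spirantization): /d/ is a stop between vowels /u/ and /i/, so it spirantizes to the fricative [z]. /d/ is a stop between vowels /o/ and /i/, so it spirantizes to the fricative [z]. /b/ is a stop between vowels /o/ and /a/, so it spirantizes to the fricative [v]. /fudiodiegobahul/ → fuzioziegovahul.
Rule 4 (intervocalic h-deletion): /h/ occurs between vowels /a/ and /u/, so it deletes. /fuzioziegovahul/ → fuzioziegovaul.
Rule 5 (final e-epenthesis): the form ends in the consonant /l/, so [e] is inserted word-finally. /fuzioziegovaul/ → fuzioziegovaule.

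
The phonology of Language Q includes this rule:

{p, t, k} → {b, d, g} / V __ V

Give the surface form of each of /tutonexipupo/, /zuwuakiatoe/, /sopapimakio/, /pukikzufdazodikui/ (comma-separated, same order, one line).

/tutonexipupo/: /t/ is a voiceless stop between vowels /u/ and /o/, so it voices to [d]. /p/ is a voiceless stop between vowels /i/ and /u/, so it voices to [b]. /p/ is a voiceless stop between vowels /u/ and /o/, so it voices to [b]. → [tudonexibubo].
/zuwuakiatoe/: /k/ is a voiceless stop between vowels /a/ and /i/, so it voices to [g]. /t/ is a voiceless stop between vowels /a/ and /o/, so it voices to [d]. → [zuwuagiadoe].
/sopapimakio/: /p/ is a voiceless stop between vowels /o/ and /a/, so it voices to [b]. /p/ is a voiceless stop between vowels /a/ and /i/, so it voices to [b]. /k/ is a voiceless stop between vowels /a/ and /i/, so it voices to [g]. → [sobabimagio].
/pukikzufdazodikui/: /k/ is a voiceless stop between vowels /u/ and /i/, so it voices to [g]. /k/ is a voiceless stop between vowels /i/ and /u/, so it voices to [g]. → [pugikzufdazodigui].

tudonexibubo, zuwuagiadoe, sobabimagio, pugikzufdazodigui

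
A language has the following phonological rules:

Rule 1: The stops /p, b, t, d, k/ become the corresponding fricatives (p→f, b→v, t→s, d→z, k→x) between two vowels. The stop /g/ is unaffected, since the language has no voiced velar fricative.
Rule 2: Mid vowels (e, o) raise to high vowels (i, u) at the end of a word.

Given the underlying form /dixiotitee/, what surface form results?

dixiosisei

Rule 1 (intervocalic spirantization): /t/ is a stop between vowels /o/ and /i/, so it spirantizes to the fricative [s]. /t/ is a stop between vowels /i/ and /e/, so it spirantizes to the fricative [s]. /dixiotitee/ → dixiosisee.
Rule 2 (final vowel raising): /e/ is a mid vowel in word-final position, so it raises to [i]. /dixiosisee/ → dixiosisei.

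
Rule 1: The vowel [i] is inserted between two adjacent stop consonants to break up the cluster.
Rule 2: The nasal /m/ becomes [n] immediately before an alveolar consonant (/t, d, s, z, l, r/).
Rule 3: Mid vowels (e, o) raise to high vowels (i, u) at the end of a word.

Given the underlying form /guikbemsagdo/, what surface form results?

guikibensagidu

Rule 1 (stop-cluster i-epenthesis): /k/ and /b/ form a stop–stop cluster, so [i] is inserted between them. /g/ and /d/ form a stop–stop cluster, so [i] is inserted between them. /guikbemsagdo/ → guikibemsagido.
Rule 2 (nasal place assimilation): /m/ precedes the alveolar consonant /s/, so it assimilates in place to [n]. /guikibemsagido/ → guikibensagido.
Rule 3 (final vowel raising): /o/ is a mid vowel in word-final position, so it raises to [u]. /guikibensagido/ → guikibensagidu.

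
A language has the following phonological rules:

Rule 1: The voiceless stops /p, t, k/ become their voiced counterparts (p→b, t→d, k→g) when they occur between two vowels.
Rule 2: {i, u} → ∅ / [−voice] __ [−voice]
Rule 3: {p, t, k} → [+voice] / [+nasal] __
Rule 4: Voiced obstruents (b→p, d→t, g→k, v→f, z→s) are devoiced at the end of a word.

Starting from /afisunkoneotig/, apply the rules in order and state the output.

Rule 1 (intervocalic voicing): /t/ is a voiceless stop between vowels /o/ and /i/, so it voices to [d]. /afisunkoneotig/ → afisunkoneodig.
Rule 2 (high vowel syncope): /i/ is a high vowel flanked by voiceless consonants /f/ and /s/, so it deletes. /afisunkoneodig/ → afsunkoneodig.
Rule 3 (post-nasal voicing): /k/ is a voiceless stop immediately after the nasal /n/, so it voices to [g]. /afsunkoneodig/ → afsungoneodig.
Rule 4 (final devoicing): /g/ is a voiced obstruent in word-final position, so it devoices to [k]. /afsungoneodig/ → afsungoneodik.

afsungoneodik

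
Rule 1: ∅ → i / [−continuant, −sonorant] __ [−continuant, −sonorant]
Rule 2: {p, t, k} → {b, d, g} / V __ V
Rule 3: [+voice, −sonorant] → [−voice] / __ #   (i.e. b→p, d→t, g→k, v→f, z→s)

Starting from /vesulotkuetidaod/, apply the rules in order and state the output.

vesulodiguedidaot

Rule 1 (stop-cluster i-epenthesis): /t/ and /k/ form a stop–stop cluster, so [i] is inserted between them. /vesulotkuetidaod/ → vesulotikuetidaod.
Rule 2 (intervocalic voicing): /t/ is a voiceless stop between vowels /o/ and /i/, so it voices to [d]. /k/ is a voiceless stop between vowels /i/ and /u/, so it voices to [g]. /t/ is a voiceless stop between vowels /e/ and /i/, so it voices to [d]. /vesulotikuetidaod/ → vesulodiguedidaod.
Rule 3 (final devoicing): /d/ is a voiced obstruent in word-final position, so it devoices to [t]. /vesulodiguedidaod/ → vesulodiguedidaot.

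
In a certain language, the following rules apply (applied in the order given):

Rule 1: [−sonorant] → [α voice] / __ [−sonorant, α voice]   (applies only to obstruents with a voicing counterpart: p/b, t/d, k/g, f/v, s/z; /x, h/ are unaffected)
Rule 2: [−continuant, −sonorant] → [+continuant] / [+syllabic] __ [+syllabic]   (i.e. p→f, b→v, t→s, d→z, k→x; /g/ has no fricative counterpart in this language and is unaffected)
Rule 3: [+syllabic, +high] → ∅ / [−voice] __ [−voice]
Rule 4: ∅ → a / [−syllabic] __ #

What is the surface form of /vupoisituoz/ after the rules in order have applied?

vufoissuoza

Rule 1 (regressive voicing assimilation): no segment meets the environment; /vupoisituoz/ is unchanged.
Rule 2 (intervocalic spirantization): /p/ is a stop between vowels /u/ and /o/, so it spirantizes to the fricative [f]. /t/ is a stop between vowels /i/ and /u/, so it spirantizes to the fricative [s]. /vupoisituoz/ → vufoisisuoz.
Rule 3 (high vowel syncope): /i/ is a high vowel flanked by voiceless consonants /s/ and /s/, so it deletes. /vufoisisuoz/ → vufoissuoz.
Rule 4 (final a-epenthesis): the form ends in the consonant /z/, so [a] is inserted word-finally. /vufoissuoz/ → vufoissuoza.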